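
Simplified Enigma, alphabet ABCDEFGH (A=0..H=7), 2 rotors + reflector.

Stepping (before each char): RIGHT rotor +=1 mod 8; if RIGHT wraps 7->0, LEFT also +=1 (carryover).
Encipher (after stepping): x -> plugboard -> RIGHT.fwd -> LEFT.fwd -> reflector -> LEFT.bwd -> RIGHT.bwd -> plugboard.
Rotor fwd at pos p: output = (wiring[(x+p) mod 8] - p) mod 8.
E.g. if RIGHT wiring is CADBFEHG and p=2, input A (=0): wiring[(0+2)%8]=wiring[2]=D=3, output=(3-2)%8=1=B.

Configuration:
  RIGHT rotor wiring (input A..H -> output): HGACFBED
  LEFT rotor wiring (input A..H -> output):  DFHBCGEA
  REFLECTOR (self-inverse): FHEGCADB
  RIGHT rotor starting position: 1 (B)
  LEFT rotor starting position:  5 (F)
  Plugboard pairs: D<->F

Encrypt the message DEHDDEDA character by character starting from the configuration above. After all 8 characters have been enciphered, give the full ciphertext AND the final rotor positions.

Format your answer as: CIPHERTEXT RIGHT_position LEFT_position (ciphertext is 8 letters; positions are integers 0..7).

Answer: BFBFGGBE 1 6

Derivation:
Char 1 ('D'): step: R->2, L=5; D->plug->F->R->B->L->H->refl->B->L'->A->R'->B->plug->B
Char 2 ('E'): step: R->3, L=5; E->plug->E->R->A->L->B->refl->H->L'->B->R'->D->plug->F
Char 3 ('H'): step: R->4, L=5; H->plug->H->R->G->L->E->refl->C->L'->F->R'->B->plug->B
Char 4 ('D'): step: R->5, L=5; D->plug->F->R->D->L->G->refl->D->L'->C->R'->D->plug->F
Char 5 ('D'): step: R->6, L=5; D->plug->F->R->E->L->A->refl->F->L'->H->R'->G->plug->G
Char 6 ('E'): step: R->7, L=5; E->plug->E->R->D->L->G->refl->D->L'->C->R'->G->plug->G
Char 7 ('D'): step: R->0, L->6 (L advanced); D->plug->F->R->B->L->C->refl->E->L'->G->R'->B->plug->B
Char 8 ('A'): step: R->1, L=6; A->plug->A->R->F->L->D->refl->G->L'->A->R'->E->plug->E
Final: ciphertext=BFBFGGBE, RIGHT=1, LEFT=6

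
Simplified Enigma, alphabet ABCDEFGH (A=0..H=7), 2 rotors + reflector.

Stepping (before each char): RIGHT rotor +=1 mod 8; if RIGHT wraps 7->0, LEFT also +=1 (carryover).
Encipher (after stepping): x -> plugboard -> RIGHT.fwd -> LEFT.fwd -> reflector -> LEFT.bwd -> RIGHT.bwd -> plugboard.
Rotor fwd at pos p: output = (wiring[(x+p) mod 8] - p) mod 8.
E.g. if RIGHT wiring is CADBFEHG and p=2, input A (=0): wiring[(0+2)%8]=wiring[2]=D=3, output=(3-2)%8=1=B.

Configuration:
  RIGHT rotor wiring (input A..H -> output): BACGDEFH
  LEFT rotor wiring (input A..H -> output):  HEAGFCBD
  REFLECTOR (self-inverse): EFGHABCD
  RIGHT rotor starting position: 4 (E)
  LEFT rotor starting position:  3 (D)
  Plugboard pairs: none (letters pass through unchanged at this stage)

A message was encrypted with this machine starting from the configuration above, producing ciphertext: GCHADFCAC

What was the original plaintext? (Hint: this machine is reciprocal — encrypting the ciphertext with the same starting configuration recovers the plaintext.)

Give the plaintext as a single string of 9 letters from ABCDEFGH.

Answer: EBEHHHHCB

Derivation:
Char 1 ('G'): step: R->5, L=3; G->plug->G->R->B->L->C->refl->G->L'->D->R'->E->plug->E
Char 2 ('C'): step: R->6, L=3; C->plug->C->R->D->L->G->refl->C->L'->B->R'->B->plug->B
Char 3 ('H'): step: R->7, L=3; H->plug->H->R->G->L->B->refl->F->L'->H->R'->E->plug->E
Char 4 ('A'): step: R->0, L->4 (L advanced); A->plug->A->R->B->L->G->refl->C->L'->H->R'->H->plug->H
Char 5 ('D'): step: R->1, L=4; D->plug->D->R->C->L->F->refl->B->L'->A->R'->H->plug->H
Char 6 ('F'): step: R->2, L=4; F->plug->F->R->F->L->A->refl->E->L'->G->R'->H->plug->H
Char 7 ('C'): step: R->3, L=4; C->plug->C->R->B->L->G->refl->C->L'->H->R'->H->plug->H
Char 8 ('A'): step: R->4, L=4; A->plug->A->R->H->L->C->refl->G->L'->B->R'->C->plug->C
Char 9 ('C'): step: R->5, L=4; C->plug->C->R->C->L->F->refl->B->L'->A->R'->B->plug->B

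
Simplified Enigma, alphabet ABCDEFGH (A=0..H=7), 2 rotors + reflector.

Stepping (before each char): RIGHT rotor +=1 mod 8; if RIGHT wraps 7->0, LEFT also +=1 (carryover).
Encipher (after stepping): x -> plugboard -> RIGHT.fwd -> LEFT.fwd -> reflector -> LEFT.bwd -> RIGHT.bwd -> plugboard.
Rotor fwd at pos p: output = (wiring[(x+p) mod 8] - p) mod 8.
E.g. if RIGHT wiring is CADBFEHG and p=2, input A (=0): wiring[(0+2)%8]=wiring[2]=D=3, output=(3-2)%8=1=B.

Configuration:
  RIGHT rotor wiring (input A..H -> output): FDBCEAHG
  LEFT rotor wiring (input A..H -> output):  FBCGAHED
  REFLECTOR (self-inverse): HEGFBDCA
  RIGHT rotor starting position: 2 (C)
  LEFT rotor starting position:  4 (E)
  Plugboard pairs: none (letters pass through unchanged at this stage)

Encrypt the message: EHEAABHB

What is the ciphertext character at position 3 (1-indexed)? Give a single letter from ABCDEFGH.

Char 1 ('E'): step: R->3, L=4; E->plug->E->R->D->L->H->refl->A->L'->C->R'->F->plug->F
Char 2 ('H'): step: R->4, L=4; H->plug->H->R->G->L->G->refl->C->L'->H->R'->F->plug->F
Char 3 ('E'): step: R->5, L=4; E->plug->E->R->G->L->G->refl->C->L'->H->R'->H->plug->H

H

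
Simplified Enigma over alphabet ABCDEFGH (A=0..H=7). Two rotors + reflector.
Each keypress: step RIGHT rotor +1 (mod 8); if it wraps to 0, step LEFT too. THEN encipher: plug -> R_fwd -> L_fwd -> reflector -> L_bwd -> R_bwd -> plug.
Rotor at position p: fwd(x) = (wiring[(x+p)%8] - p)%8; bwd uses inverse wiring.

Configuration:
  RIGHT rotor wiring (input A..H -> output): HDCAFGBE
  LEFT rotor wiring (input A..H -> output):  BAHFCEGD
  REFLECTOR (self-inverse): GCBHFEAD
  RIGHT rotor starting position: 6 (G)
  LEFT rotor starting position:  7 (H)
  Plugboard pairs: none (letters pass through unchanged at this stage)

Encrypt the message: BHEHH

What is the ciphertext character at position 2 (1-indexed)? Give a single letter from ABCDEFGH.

Char 1 ('B'): step: R->7, L=7; B->plug->B->R->A->L->E->refl->F->L'->G->R'->F->plug->F
Char 2 ('H'): step: R->0, L->0 (L advanced); H->plug->H->R->E->L->C->refl->B->L'->A->R'->D->plug->D

D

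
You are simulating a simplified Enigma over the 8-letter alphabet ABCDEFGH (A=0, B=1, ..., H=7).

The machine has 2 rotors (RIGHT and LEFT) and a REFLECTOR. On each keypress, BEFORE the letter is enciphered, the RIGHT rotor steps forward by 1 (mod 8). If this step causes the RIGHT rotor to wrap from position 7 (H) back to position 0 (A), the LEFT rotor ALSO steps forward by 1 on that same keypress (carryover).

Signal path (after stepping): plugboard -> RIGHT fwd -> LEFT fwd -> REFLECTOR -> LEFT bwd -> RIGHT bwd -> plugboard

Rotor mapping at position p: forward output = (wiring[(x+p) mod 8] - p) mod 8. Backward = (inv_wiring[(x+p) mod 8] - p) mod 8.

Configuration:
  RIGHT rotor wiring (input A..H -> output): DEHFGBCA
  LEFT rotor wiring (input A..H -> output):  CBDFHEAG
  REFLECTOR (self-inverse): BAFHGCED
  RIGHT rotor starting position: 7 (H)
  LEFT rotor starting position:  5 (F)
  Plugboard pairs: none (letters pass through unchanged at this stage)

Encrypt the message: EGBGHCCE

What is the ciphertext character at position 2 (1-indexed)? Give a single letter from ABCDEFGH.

Char 1 ('E'): step: R->0, L->6 (L advanced); E->plug->E->R->G->L->B->refl->A->L'->B->R'->F->plug->F
Char 2 ('G'): step: R->1, L=6; G->plug->G->R->H->L->G->refl->E->L'->C->R'->H->plug->H

H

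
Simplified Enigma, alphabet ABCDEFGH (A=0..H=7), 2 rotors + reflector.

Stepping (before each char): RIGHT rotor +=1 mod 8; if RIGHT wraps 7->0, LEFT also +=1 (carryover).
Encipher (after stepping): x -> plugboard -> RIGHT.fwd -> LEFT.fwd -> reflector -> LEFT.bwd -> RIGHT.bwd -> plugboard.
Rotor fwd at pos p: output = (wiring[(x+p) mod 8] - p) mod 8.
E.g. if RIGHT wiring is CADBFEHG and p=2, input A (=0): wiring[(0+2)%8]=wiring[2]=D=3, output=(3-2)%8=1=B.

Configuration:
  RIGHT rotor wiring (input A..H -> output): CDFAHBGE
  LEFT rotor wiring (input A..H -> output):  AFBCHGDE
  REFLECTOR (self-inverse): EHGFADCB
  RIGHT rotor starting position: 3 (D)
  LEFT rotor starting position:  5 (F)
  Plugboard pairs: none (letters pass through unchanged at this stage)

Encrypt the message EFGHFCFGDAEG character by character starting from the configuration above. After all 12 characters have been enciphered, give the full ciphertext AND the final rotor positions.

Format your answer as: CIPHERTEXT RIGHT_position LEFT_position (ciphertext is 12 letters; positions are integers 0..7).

Answer: AHEEAFHBHFDE 7 6

Derivation:
Char 1 ('E'): step: R->4, L=5; E->plug->E->R->G->L->F->refl->D->L'->D->R'->A->plug->A
Char 2 ('F'): step: R->5, L=5; F->plug->F->R->A->L->B->refl->H->L'->C->R'->H->plug->H
Char 3 ('G'): step: R->6, L=5; G->plug->G->R->B->L->G->refl->C->L'->H->R'->E->plug->E
Char 4 ('H'): step: R->7, L=5; H->plug->H->R->H->L->C->refl->G->L'->B->R'->E->plug->E
Char 5 ('F'): step: R->0, L->6 (L advanced); F->plug->F->R->B->L->G->refl->C->L'->C->R'->A->plug->A
Char 6 ('C'): step: R->1, L=6; C->plug->C->R->H->L->A->refl->E->L'->F->R'->F->plug->F
Char 7 ('F'): step: R->2, L=6; F->plug->F->R->C->L->C->refl->G->L'->B->R'->H->plug->H
Char 8 ('G'): step: R->3, L=6; G->plug->G->R->A->L->F->refl->D->L'->E->R'->B->plug->B
Char 9 ('D'): step: R->4, L=6; D->plug->D->R->A->L->F->refl->D->L'->E->R'->H->plug->H
Char 10 ('A'): step: R->5, L=6; A->plug->A->R->E->L->D->refl->F->L'->A->R'->F->plug->F
Char 11 ('E'): step: R->6, L=6; E->plug->E->R->H->L->A->refl->E->L'->F->R'->D->plug->D
Char 12 ('G'): step: R->7, L=6; G->plug->G->R->C->L->C->refl->G->L'->B->R'->E->plug->E
Final: ciphertext=AHEEAFHBHFDE, RIGHT=7, LEFT=6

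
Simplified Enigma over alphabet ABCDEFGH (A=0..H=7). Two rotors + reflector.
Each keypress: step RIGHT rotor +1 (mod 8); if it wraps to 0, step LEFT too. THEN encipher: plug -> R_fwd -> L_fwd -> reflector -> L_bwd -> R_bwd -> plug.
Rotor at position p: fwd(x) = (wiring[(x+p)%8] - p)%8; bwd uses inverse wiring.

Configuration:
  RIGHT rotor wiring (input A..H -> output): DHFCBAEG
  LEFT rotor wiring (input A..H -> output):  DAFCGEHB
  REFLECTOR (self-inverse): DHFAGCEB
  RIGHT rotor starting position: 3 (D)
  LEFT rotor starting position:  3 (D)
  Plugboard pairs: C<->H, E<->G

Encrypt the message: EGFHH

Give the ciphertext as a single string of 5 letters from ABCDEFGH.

Answer: AFEFB

Derivation:
Char 1 ('E'): step: R->4, L=3; E->plug->G->R->B->L->D->refl->A->L'->F->R'->A->plug->A
Char 2 ('G'): step: R->5, L=3; G->plug->E->R->C->L->B->refl->H->L'->A->R'->F->plug->F
Char 3 ('F'): step: R->6, L=3; F->plug->F->R->E->L->G->refl->E->L'->D->R'->G->plug->E
Char 4 ('H'): step: R->7, L=3; H->plug->C->R->A->L->H->refl->B->L'->C->R'->F->plug->F
Char 5 ('H'): step: R->0, L->4 (L advanced); H->plug->C->R->F->L->E->refl->G->L'->H->R'->B->plug->B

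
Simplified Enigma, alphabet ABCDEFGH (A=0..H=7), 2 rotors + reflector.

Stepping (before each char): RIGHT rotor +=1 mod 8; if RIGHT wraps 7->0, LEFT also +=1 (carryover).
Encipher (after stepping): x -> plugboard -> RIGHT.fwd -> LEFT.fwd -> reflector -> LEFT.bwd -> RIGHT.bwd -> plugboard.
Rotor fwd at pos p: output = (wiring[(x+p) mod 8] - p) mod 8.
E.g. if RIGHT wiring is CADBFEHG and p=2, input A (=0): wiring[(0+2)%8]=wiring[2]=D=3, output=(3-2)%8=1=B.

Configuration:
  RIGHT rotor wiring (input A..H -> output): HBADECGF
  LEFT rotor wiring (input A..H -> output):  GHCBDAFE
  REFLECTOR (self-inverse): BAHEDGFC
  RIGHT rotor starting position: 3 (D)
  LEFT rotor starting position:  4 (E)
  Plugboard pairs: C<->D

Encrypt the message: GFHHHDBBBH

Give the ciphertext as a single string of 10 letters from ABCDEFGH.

Answer: ACAAAGFCAA

Derivation:
Char 1 ('G'): step: R->4, L=4; G->plug->G->R->E->L->C->refl->H->L'->A->R'->A->plug->A
Char 2 ('F'): step: R->5, L=4; F->plug->F->R->D->L->A->refl->B->L'->C->R'->D->plug->C
Char 3 ('H'): step: R->6, L=4; H->plug->H->R->E->L->C->refl->H->L'->A->R'->A->plug->A
Char 4 ('H'): step: R->7, L=4; H->plug->H->R->H->L->F->refl->G->L'->G->R'->A->plug->A
Char 5 ('H'): step: R->0, L->5 (L advanced); H->plug->H->R->F->L->F->refl->G->L'->H->R'->A->plug->A
Char 6 ('D'): step: R->1, L=5; D->plug->C->R->C->L->H->refl->C->L'->E->R'->G->plug->G
Char 7 ('B'): step: R->2, L=5; B->plug->B->R->B->L->A->refl->B->L'->D->R'->F->plug->F
Char 8 ('B'): step: R->3, L=5; B->plug->B->R->B->L->A->refl->B->L'->D->R'->D->plug->C
Char 9 ('B'): step: R->4, L=5; B->plug->B->R->G->L->E->refl->D->L'->A->R'->A->plug->A
Char 10 ('H'): step: R->5, L=5; H->plug->H->R->H->L->G->refl->F->L'->F->R'->A->plug->A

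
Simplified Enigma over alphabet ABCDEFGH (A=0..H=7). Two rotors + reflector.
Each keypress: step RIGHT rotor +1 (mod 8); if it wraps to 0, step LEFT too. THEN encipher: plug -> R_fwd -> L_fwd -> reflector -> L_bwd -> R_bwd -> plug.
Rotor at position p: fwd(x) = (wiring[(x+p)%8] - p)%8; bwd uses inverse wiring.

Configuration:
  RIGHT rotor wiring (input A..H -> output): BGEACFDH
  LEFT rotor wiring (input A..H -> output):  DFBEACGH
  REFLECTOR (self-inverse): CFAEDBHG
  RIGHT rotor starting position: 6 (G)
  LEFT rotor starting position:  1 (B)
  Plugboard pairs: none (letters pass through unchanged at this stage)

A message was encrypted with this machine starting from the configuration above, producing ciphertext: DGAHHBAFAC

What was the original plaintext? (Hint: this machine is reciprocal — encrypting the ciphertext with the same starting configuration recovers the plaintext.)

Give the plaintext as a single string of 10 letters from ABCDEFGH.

Char 1 ('D'): step: R->7, L=1; D->plug->D->R->F->L->F->refl->B->L'->E->R'->H->plug->H
Char 2 ('G'): step: R->0, L->2 (L advanced); G->plug->G->R->D->L->A->refl->C->L'->B->R'->A->plug->A
Char 3 ('A'): step: R->1, L=2; A->plug->A->R->F->L->F->refl->B->L'->G->R'->G->plug->G
Char 4 ('H'): step: R->2, L=2; H->plug->H->R->E->L->E->refl->D->L'->H->R'->G->plug->G
Char 5 ('H'): step: R->3, L=2; H->plug->H->R->B->L->C->refl->A->L'->D->R'->G->plug->G
Char 6 ('B'): step: R->4, L=2; B->plug->B->R->B->L->C->refl->A->L'->D->R'->D->plug->D
Char 7 ('A'): step: R->5, L=2; A->plug->A->R->A->L->H->refl->G->L'->C->R'->C->plug->C
Char 8 ('F'): step: R->6, L=2; F->plug->F->R->C->L->G->refl->H->L'->A->R'->D->plug->D
Char 9 ('A'): step: R->7, L=2; A->plug->A->R->A->L->H->refl->G->L'->C->R'->B->plug->B
Char 10 ('C'): step: R->0, L->3 (L advanced); C->plug->C->R->E->L->E->refl->D->L'->D->R'->G->plug->G

Answer: HAGGGDCDBG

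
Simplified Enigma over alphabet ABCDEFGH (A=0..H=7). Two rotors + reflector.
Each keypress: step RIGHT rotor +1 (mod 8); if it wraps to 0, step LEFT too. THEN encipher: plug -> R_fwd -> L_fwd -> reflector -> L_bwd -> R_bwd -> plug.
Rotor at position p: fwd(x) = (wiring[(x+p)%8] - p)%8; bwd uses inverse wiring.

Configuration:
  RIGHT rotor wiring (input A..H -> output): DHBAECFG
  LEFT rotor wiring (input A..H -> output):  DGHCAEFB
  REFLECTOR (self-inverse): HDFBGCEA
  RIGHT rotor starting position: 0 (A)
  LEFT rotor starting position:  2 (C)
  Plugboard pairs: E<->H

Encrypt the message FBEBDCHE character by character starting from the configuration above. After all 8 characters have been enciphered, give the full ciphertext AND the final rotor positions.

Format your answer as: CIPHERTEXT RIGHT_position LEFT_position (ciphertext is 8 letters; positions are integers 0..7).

Answer: AFGEFDFF 0 3

Derivation:
Char 1 ('F'): step: R->1, L=2; F->plug->F->R->E->L->D->refl->B->L'->G->R'->A->plug->A
Char 2 ('B'): step: R->2, L=2; B->plug->B->R->G->L->B->refl->D->L'->E->R'->F->plug->F
Char 3 ('E'): step: R->3, L=2; E->plug->H->R->G->L->B->refl->D->L'->E->R'->G->plug->G
Char 4 ('B'): step: R->4, L=2; B->plug->B->R->G->L->B->refl->D->L'->E->R'->H->plug->E
Char 5 ('D'): step: R->5, L=2; D->plug->D->R->G->L->B->refl->D->L'->E->R'->F->plug->F
Char 6 ('C'): step: R->6, L=2; C->plug->C->R->F->L->H->refl->A->L'->B->R'->D->plug->D
Char 7 ('H'): step: R->7, L=2; H->plug->E->R->B->L->A->refl->H->L'->F->R'->F->plug->F
Char 8 ('E'): step: R->0, L->3 (L advanced); E->plug->H->R->G->L->D->refl->B->L'->C->R'->F->plug->F
Final: ciphertext=AFGEFDFF, RIGHT=0, LEFT=3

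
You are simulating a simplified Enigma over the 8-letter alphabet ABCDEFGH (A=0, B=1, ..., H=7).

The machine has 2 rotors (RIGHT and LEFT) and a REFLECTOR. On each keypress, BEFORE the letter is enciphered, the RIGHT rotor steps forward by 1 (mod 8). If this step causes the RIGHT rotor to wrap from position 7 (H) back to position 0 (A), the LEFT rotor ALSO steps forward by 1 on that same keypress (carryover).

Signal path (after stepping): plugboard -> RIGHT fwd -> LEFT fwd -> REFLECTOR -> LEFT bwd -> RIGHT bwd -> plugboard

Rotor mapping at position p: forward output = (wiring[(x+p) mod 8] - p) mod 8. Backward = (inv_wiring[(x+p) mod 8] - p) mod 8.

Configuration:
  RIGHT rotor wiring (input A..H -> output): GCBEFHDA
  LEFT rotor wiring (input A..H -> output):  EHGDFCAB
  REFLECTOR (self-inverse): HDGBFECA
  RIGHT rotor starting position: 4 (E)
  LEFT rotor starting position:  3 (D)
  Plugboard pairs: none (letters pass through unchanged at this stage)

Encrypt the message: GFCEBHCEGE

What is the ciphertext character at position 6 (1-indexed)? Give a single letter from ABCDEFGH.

Char 1 ('G'): step: R->5, L=3; G->plug->G->R->H->L->D->refl->B->L'->F->R'->E->plug->E
Char 2 ('F'): step: R->6, L=3; F->plug->F->R->G->L->E->refl->F->L'->D->R'->E->plug->E
Char 3 ('C'): step: R->7, L=3; C->plug->C->R->D->L->F->refl->E->L'->G->R'->F->plug->F
Char 4 ('E'): step: R->0, L->4 (L advanced); E->plug->E->R->F->L->D->refl->B->L'->A->R'->H->plug->H
Char 5 ('B'): step: R->1, L=4; B->plug->B->R->A->L->B->refl->D->L'->F->R'->H->plug->H
Char 6 ('H'): step: R->2, L=4; H->plug->H->R->A->L->B->refl->D->L'->F->R'->D->plug->D

D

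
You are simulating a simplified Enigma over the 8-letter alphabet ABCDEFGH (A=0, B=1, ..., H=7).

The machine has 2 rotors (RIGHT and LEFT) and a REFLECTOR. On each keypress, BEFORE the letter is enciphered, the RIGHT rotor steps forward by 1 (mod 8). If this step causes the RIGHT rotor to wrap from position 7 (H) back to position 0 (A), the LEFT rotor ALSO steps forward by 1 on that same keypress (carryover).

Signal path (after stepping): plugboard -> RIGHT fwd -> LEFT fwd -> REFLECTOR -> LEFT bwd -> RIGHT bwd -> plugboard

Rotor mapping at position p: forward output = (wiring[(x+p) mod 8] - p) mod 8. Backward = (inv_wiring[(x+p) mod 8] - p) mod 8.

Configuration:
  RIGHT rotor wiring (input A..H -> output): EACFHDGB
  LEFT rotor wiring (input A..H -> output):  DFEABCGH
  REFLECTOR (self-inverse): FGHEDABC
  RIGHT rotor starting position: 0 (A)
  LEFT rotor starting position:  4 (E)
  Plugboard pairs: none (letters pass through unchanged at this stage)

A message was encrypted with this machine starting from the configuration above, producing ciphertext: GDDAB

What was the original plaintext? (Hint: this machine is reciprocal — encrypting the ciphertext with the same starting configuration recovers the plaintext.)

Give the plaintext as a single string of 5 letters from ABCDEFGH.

Char 1 ('G'): step: R->1, L=4; G->plug->G->R->A->L->F->refl->A->L'->G->R'->D->plug->D
Char 2 ('D'): step: R->2, L=4; D->plug->D->R->B->L->G->refl->B->L'->F->R'->C->plug->C
Char 3 ('D'): step: R->3, L=4; D->plug->D->R->D->L->D->refl->E->L'->H->R'->H->plug->H
Char 4 ('A'): step: R->4, L=4; A->plug->A->R->D->L->D->refl->E->L'->H->R'->B->plug->B
Char 5 ('B'): step: R->5, L=4; B->plug->B->R->B->L->G->refl->B->L'->F->R'->F->plug->F

Answer: DCHBF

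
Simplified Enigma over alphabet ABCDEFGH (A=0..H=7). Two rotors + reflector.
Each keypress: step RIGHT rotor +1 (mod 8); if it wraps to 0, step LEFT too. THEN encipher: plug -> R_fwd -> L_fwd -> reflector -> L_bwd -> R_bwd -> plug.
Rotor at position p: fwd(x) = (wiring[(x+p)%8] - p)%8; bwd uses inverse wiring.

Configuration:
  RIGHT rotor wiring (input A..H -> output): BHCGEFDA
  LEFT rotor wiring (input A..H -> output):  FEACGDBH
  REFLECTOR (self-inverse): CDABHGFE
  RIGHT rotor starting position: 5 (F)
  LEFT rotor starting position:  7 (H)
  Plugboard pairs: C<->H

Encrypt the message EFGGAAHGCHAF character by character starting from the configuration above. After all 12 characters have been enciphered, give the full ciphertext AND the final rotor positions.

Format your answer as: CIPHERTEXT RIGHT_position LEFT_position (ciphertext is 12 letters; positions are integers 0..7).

Char 1 ('E'): step: R->6, L=7; E->plug->E->R->E->L->D->refl->B->L'->D->R'->C->plug->H
Char 2 ('F'): step: R->7, L=7; F->plug->F->R->F->L->H->refl->E->L'->G->R'->G->plug->G
Char 3 ('G'): step: R->0, L->0 (L advanced); G->plug->G->R->D->L->C->refl->A->L'->C->R'->C->plug->H
Char 4 ('G'): step: R->1, L=0; G->plug->G->R->H->L->H->refl->E->L'->B->R'->B->plug->B
Char 5 ('A'): step: R->2, L=0; A->plug->A->R->A->L->F->refl->G->L'->E->R'->B->plug->B
Char 6 ('A'): step: R->3, L=0; A->plug->A->R->D->L->C->refl->A->L'->C->R'->C->plug->H
Char 7 ('H'): step: R->4, L=0; H->plug->C->R->H->L->H->refl->E->L'->B->R'->B->plug->B
Char 8 ('G'): step: R->5, L=0; G->plug->G->R->B->L->E->refl->H->L'->H->R'->H->plug->C
Char 9 ('C'): step: R->6, L=0; C->plug->H->R->H->L->H->refl->E->L'->B->R'->D->plug->D
Char 10 ('H'): step: R->7, L=0; H->plug->C->R->A->L->F->refl->G->L'->E->R'->H->plug->C
Char 11 ('A'): step: R->0, L->1 (L advanced); A->plug->A->R->B->L->H->refl->E->L'->H->R'->B->plug->B
Char 12 ('F'): step: R->1, L=1; F->plug->F->R->C->L->B->refl->D->L'->A->R'->H->plug->C
Final: ciphertext=HGHBBHBCDCBC, RIGHT=1, LEFT=1

Answer: HGHBBHBCDCBC 1 1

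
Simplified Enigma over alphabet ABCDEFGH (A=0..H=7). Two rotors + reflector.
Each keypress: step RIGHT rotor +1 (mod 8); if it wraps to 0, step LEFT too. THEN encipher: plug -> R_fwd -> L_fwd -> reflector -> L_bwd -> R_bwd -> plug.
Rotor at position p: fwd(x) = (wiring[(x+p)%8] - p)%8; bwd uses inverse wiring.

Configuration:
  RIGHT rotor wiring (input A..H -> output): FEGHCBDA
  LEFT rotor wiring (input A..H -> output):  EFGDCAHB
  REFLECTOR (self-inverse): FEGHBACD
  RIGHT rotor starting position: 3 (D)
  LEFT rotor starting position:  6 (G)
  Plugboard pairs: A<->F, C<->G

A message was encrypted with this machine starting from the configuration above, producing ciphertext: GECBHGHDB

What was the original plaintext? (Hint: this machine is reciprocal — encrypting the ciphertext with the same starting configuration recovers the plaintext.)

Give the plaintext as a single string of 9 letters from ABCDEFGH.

Char 1 ('G'): step: R->4, L=6; G->plug->C->R->H->L->C->refl->G->L'->C->R'->G->plug->C
Char 2 ('E'): step: R->5, L=6; E->plug->E->R->H->L->C->refl->G->L'->C->R'->G->plug->C
Char 3 ('C'): step: R->6, L=6; C->plug->G->R->E->L->A->refl->F->L'->F->R'->A->plug->F
Char 4 ('B'): step: R->7, L=6; B->plug->B->R->G->L->E->refl->B->L'->A->R'->E->plug->E
Char 5 ('H'): step: R->0, L->7 (L advanced); H->plug->H->R->A->L->C->refl->G->L'->C->R'->E->plug->E
Char 6 ('G'): step: R->1, L=7; G->plug->C->R->G->L->B->refl->E->L'->E->R'->H->plug->H
Char 7 ('H'): step: R->2, L=7; H->plug->H->R->C->L->G->refl->C->L'->A->R'->C->plug->G
Char 8 ('D'): step: R->3, L=7; D->plug->D->R->A->L->C->refl->G->L'->C->R'->F->plug->A
Char 9 ('B'): step: R->4, L=7; B->plug->B->R->F->L->D->refl->H->L'->D->R'->H->plug->H

Answer: CCFEEHGAH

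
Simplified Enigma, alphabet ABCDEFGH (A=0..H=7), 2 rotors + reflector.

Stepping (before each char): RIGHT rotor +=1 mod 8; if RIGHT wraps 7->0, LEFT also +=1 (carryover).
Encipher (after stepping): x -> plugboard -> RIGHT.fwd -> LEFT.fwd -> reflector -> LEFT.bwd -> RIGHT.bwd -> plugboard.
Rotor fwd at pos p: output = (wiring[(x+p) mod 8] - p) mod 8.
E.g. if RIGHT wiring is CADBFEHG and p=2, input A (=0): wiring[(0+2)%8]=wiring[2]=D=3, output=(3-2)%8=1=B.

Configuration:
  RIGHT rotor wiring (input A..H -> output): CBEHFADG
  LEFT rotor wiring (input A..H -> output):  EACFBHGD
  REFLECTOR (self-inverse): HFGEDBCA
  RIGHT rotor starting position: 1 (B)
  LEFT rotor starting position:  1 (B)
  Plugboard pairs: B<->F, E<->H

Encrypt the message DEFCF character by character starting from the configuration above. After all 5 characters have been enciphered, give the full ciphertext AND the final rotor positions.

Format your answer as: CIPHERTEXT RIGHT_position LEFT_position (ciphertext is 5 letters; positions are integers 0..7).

Char 1 ('D'): step: R->2, L=1; D->plug->D->R->G->L->C->refl->G->L'->E->R'->F->plug->B
Char 2 ('E'): step: R->3, L=1; E->plug->H->R->B->L->B->refl->F->L'->F->R'->C->plug->C
Char 3 ('F'): step: R->4, L=1; F->plug->B->R->E->L->G->refl->C->L'->G->R'->E->plug->H
Char 4 ('C'): step: R->5, L=1; C->plug->C->R->B->L->B->refl->F->L'->F->R'->D->plug->D
Char 5 ('F'): step: R->6, L=1; F->plug->B->R->A->L->H->refl->A->L'->D->R'->D->plug->D
Final: ciphertext=BCHDD, RIGHT=6, LEFT=1

Answer: BCHDD 6 1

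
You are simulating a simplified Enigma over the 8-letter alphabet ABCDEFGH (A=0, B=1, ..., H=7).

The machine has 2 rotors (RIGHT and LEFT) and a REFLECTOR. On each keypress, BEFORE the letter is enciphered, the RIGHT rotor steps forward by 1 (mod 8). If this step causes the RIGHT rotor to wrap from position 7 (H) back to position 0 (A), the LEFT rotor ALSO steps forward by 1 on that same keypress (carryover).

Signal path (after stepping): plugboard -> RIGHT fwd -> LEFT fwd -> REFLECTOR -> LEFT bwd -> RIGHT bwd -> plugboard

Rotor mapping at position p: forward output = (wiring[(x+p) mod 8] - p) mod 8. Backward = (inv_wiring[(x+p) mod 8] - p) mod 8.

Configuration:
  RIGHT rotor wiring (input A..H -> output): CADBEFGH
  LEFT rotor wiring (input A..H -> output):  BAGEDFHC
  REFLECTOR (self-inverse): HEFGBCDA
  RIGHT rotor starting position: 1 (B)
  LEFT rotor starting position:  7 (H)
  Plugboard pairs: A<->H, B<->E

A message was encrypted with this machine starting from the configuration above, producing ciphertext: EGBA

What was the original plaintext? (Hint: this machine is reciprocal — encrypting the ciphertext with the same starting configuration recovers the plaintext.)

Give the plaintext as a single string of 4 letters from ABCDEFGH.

Char 1 ('E'): step: R->2, L=7; E->plug->B->R->H->L->A->refl->H->L'->D->R'->D->plug->D
Char 2 ('G'): step: R->3, L=7; G->plug->G->R->F->L->E->refl->B->L'->C->R'->C->plug->C
Char 3 ('B'): step: R->4, L=7; B->plug->E->R->G->L->G->refl->D->L'->A->R'->A->plug->H
Char 4 ('A'): step: R->5, L=7; A->plug->H->R->H->L->A->refl->H->L'->D->R'->E->plug->B

Answer: DCHB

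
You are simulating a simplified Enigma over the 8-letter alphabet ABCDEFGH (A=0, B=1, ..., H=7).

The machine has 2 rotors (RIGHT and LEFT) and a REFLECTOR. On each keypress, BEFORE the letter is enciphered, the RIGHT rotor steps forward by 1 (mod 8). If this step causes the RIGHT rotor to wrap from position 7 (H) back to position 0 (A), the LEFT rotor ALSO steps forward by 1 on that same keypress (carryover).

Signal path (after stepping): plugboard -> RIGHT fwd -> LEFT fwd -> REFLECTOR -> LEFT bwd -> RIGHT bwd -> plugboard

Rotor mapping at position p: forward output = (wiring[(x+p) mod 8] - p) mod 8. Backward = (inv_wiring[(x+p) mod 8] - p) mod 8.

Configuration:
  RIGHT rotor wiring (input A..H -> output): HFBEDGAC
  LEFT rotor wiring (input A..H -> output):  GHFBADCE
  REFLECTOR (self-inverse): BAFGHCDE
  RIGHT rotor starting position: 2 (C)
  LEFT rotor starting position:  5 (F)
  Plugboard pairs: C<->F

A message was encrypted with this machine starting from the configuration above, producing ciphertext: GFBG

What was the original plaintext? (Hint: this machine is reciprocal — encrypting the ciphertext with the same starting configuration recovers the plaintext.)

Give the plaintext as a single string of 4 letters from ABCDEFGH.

Char 1 ('G'): step: R->3, L=5; G->plug->G->R->C->L->H->refl->E->L'->G->R'->H->plug->H
Char 2 ('F'): step: R->4, L=5; F->plug->C->R->E->L->C->refl->F->L'->B->R'->F->plug->C
Char 3 ('B'): step: R->5, L=5; B->plug->B->R->D->L->B->refl->A->L'->F->R'->C->plug->F
Char 4 ('G'): step: R->6, L=5; G->plug->G->R->F->L->A->refl->B->L'->D->R'->E->plug->E

Answer: HCFE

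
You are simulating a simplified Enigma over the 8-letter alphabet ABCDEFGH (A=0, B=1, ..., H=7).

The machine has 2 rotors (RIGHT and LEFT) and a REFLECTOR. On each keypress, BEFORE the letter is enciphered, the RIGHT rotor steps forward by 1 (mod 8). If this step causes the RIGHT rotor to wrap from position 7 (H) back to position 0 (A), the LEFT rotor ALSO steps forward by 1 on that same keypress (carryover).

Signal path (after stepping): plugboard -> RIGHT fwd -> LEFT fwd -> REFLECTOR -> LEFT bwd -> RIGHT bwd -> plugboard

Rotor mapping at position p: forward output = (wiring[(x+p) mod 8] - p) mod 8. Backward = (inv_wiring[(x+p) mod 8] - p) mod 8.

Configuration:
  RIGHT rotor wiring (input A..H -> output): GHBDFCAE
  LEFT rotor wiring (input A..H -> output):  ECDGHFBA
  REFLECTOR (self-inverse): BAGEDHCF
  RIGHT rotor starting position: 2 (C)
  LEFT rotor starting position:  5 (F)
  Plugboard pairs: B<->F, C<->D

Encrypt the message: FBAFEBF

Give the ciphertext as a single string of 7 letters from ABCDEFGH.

Char 1 ('F'): step: R->3, L=5; F->plug->B->R->C->L->D->refl->E->L'->B->R'->E->plug->E
Char 2 ('B'): step: R->4, L=5; B->plug->F->R->D->L->H->refl->F->L'->E->R'->C->plug->D
Char 3 ('A'): step: R->5, L=5; A->plug->A->R->F->L->G->refl->C->L'->H->R'->C->plug->D
Char 4 ('F'): step: R->6, L=5; F->plug->B->R->G->L->B->refl->A->L'->A->R'->C->plug->D
Char 5 ('E'): step: R->7, L=5; E->plug->E->R->E->L->F->refl->H->L'->D->R'->G->plug->G
Char 6 ('B'): step: R->0, L->6 (L advanced); B->plug->F->R->C->L->G->refl->C->L'->B->R'->C->plug->D
Char 7 ('F'): step: R->1, L=6; F->plug->B->R->A->L->D->refl->E->L'->D->R'->G->plug->G

Answer: EDDDGDG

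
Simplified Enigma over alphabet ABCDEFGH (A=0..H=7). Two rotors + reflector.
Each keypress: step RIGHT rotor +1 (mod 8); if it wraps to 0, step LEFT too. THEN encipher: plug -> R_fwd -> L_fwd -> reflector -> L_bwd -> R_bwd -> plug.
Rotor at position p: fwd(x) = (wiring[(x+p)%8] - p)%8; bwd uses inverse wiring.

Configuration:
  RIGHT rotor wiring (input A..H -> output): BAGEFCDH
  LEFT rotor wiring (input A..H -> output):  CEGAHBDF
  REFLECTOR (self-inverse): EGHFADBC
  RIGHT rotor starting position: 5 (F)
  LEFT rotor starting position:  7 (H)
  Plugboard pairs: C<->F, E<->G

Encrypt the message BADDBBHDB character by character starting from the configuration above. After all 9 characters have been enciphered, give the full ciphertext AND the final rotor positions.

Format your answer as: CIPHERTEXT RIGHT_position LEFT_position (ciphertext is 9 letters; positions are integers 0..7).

Char 1 ('B'): step: R->6, L=7; B->plug->B->R->B->L->D->refl->F->L'->C->R'->D->plug->D
Char 2 ('A'): step: R->7, L=7; A->plug->A->R->A->L->G->refl->B->L'->E->R'->H->plug->H
Char 3 ('D'): step: R->0, L->0 (L advanced); D->plug->D->R->E->L->H->refl->C->L'->A->R'->B->plug->B
Char 4 ('D'): step: R->1, L=0; D->plug->D->R->E->L->H->refl->C->L'->A->R'->H->plug->H
Char 5 ('B'): step: R->2, L=0; B->plug->B->R->C->L->G->refl->B->L'->F->R'->F->plug->C
Char 6 ('B'): step: R->3, L=0; B->plug->B->R->C->L->G->refl->B->L'->F->R'->G->plug->E
Char 7 ('H'): step: R->4, L=0; H->plug->H->R->A->L->C->refl->H->L'->E->R'->F->plug->C
Char 8 ('D'): step: R->5, L=0; D->plug->D->R->E->L->H->refl->C->L'->A->R'->H->plug->H
Char 9 ('B'): step: R->6, L=0; B->plug->B->R->B->L->E->refl->A->L'->D->R'->C->plug->F
Final: ciphertext=DHBHCECHF, RIGHT=6, LEFT=0

Answer: DHBHCECHF 6 0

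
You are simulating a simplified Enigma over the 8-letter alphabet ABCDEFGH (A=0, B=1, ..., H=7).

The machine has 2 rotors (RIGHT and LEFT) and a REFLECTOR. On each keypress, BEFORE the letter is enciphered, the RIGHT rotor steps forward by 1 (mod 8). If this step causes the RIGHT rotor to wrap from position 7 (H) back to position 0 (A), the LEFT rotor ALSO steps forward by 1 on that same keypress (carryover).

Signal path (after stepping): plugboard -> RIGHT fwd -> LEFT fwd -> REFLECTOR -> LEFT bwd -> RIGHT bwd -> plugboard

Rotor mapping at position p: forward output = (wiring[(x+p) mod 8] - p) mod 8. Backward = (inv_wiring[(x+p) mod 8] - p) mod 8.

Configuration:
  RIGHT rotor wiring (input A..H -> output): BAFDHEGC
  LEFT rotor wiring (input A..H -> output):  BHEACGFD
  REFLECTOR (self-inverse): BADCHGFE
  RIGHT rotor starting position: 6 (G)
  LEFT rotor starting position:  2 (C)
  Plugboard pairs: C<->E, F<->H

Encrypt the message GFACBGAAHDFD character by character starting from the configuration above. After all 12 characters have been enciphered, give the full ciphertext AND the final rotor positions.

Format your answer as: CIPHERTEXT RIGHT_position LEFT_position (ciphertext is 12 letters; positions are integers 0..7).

Char 1 ('G'): step: R->7, L=2; G->plug->G->R->F->L->B->refl->A->L'->C->R'->B->plug->B
Char 2 ('F'): step: R->0, L->3 (L advanced); F->plug->H->R->C->L->D->refl->C->L'->D->R'->D->plug->D
Char 3 ('A'): step: R->1, L=3; A->plug->A->R->H->L->B->refl->A->L'->E->R'->B->plug->B
Char 4 ('C'): step: R->2, L=3; C->plug->E->R->E->L->A->refl->B->L'->H->R'->G->plug->G
Char 5 ('B'): step: R->3, L=3; B->plug->B->R->E->L->A->refl->B->L'->H->R'->E->plug->C
Char 6 ('G'): step: R->4, L=3; G->plug->G->R->B->L->H->refl->E->L'->G->R'->D->plug->D
Char 7 ('A'): step: R->5, L=3; A->plug->A->R->H->L->B->refl->A->L'->E->R'->D->plug->D
Char 8 ('A'): step: R->6, L=3; A->plug->A->R->A->L->F->refl->G->L'->F->R'->F->plug->H
Char 9 ('H'): step: R->7, L=3; H->plug->F->R->A->L->F->refl->G->L'->F->R'->G->plug->G
Char 10 ('D'): step: R->0, L->4 (L advanced); D->plug->D->R->D->L->H->refl->E->L'->H->R'->E->plug->C
Char 11 ('F'): step: R->1, L=4; F->plug->H->R->A->L->G->refl->F->L'->E->R'->B->plug->B
Char 12 ('D'): step: R->2, L=4; D->plug->D->R->C->L->B->refl->A->L'->G->R'->H->plug->F
Final: ciphertext=BDBGCDDHGCBF, RIGHT=2, LEFT=4

Answer: BDBGCDDHGCBF 2 4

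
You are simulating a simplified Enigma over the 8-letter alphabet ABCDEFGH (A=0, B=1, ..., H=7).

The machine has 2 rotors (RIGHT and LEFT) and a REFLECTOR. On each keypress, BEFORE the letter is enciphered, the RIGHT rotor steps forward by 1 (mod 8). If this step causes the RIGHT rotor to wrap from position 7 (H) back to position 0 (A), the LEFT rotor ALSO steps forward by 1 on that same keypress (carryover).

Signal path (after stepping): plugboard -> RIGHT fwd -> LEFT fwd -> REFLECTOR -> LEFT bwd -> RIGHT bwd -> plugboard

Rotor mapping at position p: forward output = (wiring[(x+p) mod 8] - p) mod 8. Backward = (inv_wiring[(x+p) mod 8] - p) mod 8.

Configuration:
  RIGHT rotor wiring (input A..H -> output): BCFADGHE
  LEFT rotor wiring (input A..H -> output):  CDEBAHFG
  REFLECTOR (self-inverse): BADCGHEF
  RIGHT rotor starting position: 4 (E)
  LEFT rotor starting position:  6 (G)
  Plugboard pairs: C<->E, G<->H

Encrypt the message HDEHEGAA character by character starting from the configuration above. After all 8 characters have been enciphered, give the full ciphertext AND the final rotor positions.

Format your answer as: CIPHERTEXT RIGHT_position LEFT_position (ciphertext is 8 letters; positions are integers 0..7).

Char 1 ('H'): step: R->5, L=6; H->plug->G->R->D->L->F->refl->H->L'->A->R'->F->plug->F
Char 2 ('D'): step: R->6, L=6; D->plug->D->R->E->L->G->refl->E->L'->C->R'->F->plug->F
Char 3 ('E'): step: R->7, L=6; E->plug->C->R->D->L->F->refl->H->L'->A->R'->H->plug->G
Char 4 ('H'): step: R->0, L->7 (L advanced); H->plug->G->R->H->L->G->refl->E->L'->C->R'->B->plug->B
Char 5 ('E'): step: R->1, L=7; E->plug->C->R->H->L->G->refl->E->L'->C->R'->D->plug->D
Char 6 ('G'): step: R->2, L=7; G->plug->H->R->A->L->H->refl->F->L'->D->R'->A->plug->A
Char 7 ('A'): step: R->3, L=7; A->plug->A->R->F->L->B->refl->A->L'->G->R'->F->plug->F
Char 8 ('A'): step: R->4, L=7; A->plug->A->R->H->L->G->refl->E->L'->C->R'->B->plug->B
Final: ciphertext=FFGBDAFB, RIGHT=4, LEFT=7

Answer: FFGBDAFB 4 7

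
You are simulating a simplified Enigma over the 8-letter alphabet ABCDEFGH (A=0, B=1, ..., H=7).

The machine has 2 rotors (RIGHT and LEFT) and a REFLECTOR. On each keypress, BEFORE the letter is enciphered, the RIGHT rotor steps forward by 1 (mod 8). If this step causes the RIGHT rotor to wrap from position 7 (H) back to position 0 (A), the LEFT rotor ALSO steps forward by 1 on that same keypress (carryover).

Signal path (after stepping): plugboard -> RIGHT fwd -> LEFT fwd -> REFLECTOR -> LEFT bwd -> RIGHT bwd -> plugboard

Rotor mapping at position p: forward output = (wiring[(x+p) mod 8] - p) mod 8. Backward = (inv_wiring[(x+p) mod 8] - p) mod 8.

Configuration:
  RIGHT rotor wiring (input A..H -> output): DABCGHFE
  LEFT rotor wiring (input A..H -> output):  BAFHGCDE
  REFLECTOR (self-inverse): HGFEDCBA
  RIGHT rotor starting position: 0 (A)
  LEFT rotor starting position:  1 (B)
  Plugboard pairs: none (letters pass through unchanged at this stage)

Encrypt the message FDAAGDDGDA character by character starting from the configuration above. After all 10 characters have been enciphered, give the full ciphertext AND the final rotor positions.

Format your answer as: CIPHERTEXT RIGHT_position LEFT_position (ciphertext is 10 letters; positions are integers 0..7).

Answer: HEFFEFBCCC 2 2

Derivation:
Char 1 ('F'): step: R->1, L=1; F->plug->F->R->E->L->B->refl->G->L'->C->R'->H->plug->H
Char 2 ('D'): step: R->2, L=1; D->plug->D->R->F->L->C->refl->F->L'->D->R'->E->plug->E
Char 3 ('A'): step: R->3, L=1; A->plug->A->R->H->L->A->refl->H->L'->A->R'->F->plug->F
Char 4 ('A'): step: R->4, L=1; A->plug->A->R->C->L->G->refl->B->L'->E->R'->F->plug->F
Char 5 ('G'): step: R->5, L=1; G->plug->G->R->F->L->C->refl->F->L'->D->R'->E->plug->E
Char 6 ('D'): step: R->6, L=1; D->plug->D->R->C->L->G->refl->B->L'->E->R'->F->plug->F
Char 7 ('D'): step: R->7, L=1; D->plug->D->R->C->L->G->refl->B->L'->E->R'->B->plug->B
Char 8 ('G'): step: R->0, L->2 (L advanced); G->plug->G->R->F->L->C->refl->F->L'->B->R'->C->plug->C
Char 9 ('D'): step: R->1, L=2; D->plug->D->R->F->L->C->refl->F->L'->B->R'->C->plug->C
Char 10 ('A'): step: R->2, L=2; A->plug->A->R->H->L->G->refl->B->L'->E->R'->C->plug->C
Final: ciphertext=HEFFEFBCCC, RIGHT=2, LEFT=2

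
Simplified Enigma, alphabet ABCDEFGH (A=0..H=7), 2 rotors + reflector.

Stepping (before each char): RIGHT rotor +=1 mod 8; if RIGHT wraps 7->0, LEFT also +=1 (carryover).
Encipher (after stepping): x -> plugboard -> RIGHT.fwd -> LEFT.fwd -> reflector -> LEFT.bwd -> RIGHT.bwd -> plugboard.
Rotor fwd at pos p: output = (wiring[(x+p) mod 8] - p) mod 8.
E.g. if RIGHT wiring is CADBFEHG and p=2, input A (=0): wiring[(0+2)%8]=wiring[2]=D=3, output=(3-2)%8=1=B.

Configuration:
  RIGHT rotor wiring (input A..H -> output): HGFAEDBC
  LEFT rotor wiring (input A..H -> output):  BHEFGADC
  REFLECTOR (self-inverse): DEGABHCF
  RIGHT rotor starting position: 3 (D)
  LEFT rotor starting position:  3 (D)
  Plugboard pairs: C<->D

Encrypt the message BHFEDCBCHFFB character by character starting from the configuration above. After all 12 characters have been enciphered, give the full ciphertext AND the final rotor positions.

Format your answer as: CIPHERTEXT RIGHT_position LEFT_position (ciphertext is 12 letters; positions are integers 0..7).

Answer: CABABFGAFGBA 7 4

Derivation:
Char 1 ('B'): step: R->4, L=3; B->plug->B->R->H->L->B->refl->E->L'->G->R'->D->plug->C
Char 2 ('H'): step: R->5, L=3; H->plug->H->R->H->L->B->refl->E->L'->G->R'->A->plug->A
Char 3 ('F'): step: R->6, L=3; F->plug->F->R->C->L->F->refl->H->L'->E->R'->B->plug->B
Char 4 ('E'): step: R->7, L=3; E->plug->E->R->B->L->D->refl->A->L'->D->R'->A->plug->A
Char 5 ('D'): step: R->0, L->4 (L advanced); D->plug->C->R->F->L->D->refl->A->L'->G->R'->B->plug->B
Char 6 ('C'): step: R->1, L=4; C->plug->D->R->D->L->G->refl->C->L'->A->R'->F->plug->F
Char 7 ('B'): step: R->2, L=4; B->plug->B->R->G->L->A->refl->D->L'->F->R'->G->plug->G
Char 8 ('C'): step: R->3, L=4; C->plug->D->R->G->L->A->refl->D->L'->F->R'->A->plug->A
Char 9 ('H'): step: R->4, L=4; H->plug->H->R->E->L->F->refl->H->L'->C->R'->F->plug->F
Char 10 ('F'): step: R->5, L=4; F->plug->F->R->A->L->C->refl->G->L'->D->R'->G->plug->G
Char 11 ('F'): step: R->6, L=4; F->plug->F->R->C->L->H->refl->F->L'->E->R'->B->plug->B
Char 12 ('B'): step: R->7, L=4; B->plug->B->R->A->L->C->refl->G->L'->D->R'->A->plug->A
Final: ciphertext=CABABFGAFGBA, RIGHT=7, LEFT=4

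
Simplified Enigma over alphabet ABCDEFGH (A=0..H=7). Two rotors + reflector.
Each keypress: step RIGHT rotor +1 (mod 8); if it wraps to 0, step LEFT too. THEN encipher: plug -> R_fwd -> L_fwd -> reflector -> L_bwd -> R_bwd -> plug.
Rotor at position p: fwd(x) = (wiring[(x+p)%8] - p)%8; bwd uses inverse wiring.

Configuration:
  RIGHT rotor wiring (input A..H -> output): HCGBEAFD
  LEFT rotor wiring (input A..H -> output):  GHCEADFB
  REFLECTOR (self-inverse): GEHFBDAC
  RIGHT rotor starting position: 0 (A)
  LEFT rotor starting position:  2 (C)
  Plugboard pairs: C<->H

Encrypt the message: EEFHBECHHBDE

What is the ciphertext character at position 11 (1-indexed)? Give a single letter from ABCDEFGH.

Char 1 ('E'): step: R->1, L=2; E->plug->E->R->H->L->F->refl->D->L'->E->R'->F->plug->F
Char 2 ('E'): step: R->2, L=2; E->plug->E->R->D->L->B->refl->E->L'->G->R'->D->plug->D
Char 3 ('F'): step: R->3, L=2; F->plug->F->R->E->L->D->refl->F->L'->H->R'->G->plug->G
Char 4 ('H'): step: R->4, L=2; H->plug->C->R->B->L->C->refl->H->L'->F->R'->H->plug->C
Char 5 ('B'): step: R->5, L=2; B->plug->B->R->A->L->A->refl->G->L'->C->R'->D->plug->D
Char 6 ('E'): step: R->6, L=2; E->plug->E->R->A->L->A->refl->G->L'->C->R'->H->plug->C
Char 7 ('C'): step: R->7, L=2; C->plug->H->R->G->L->E->refl->B->L'->D->R'->C->plug->H
Char 8 ('H'): step: R->0, L->3 (L advanced); H->plug->C->R->G->L->E->refl->B->L'->A->R'->F->plug->F
Char 9 ('H'): step: R->1, L=3; H->plug->C->R->A->L->B->refl->E->L'->G->R'->H->plug->C
Char 10 ('B'): step: R->2, L=3; B->plug->B->R->H->L->H->refl->C->L'->D->R'->E->plug->E
Char 11 ('D'): step: R->3, L=3; D->plug->D->R->C->L->A->refl->G->L'->E->R'->F->plug->F

F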